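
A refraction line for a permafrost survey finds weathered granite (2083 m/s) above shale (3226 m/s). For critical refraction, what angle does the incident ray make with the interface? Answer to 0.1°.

At critical incidence the refracted ray runs along the interface (θ₂ = 90°), so sin θ_c = V₁/V₂.
θ_c = arcsin(2083/3226) = arcsin 0.6457 = 40.22°.
Measured from the interface: 90° − 40.22° = 49.78°.

49.8°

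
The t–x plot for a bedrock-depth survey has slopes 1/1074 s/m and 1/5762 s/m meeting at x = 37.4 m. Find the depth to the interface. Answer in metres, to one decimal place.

15.5 m

x_cross = 2h·√((V₂+V₁)/(V₂−V₁)) → h = x_cross / (2·√((V₂+V₁)/(V₂−V₁))).
√((V₂+V₁)/(V₂−V₁)) = √((5762+1074)/(5762−1074)) = 1.2076.
h = 37.4 / (2·1.2076) = 15.49 m.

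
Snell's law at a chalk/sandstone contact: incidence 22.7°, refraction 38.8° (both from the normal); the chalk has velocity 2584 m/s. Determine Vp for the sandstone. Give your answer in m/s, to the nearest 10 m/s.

4200 m/s

sin 22.7° = 0.3859; sin 38.8° = 0.6266.
V₂ = V₁·(sin θ₂/sin θ₁) = 2584·(0.6266/0.3859) = 4195.70 m/s.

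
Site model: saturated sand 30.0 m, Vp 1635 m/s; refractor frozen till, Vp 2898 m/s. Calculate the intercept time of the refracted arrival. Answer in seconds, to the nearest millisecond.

θ_c = arcsin(V₁/V₂) = arcsin(1635/2898) = 34.35°; cos θ_c = 0.8257.
tᵢ = 2h·cos θ_c / V₁ = 2·30.0·0.8257 / 1635 = 0.03030 s.

0.030 s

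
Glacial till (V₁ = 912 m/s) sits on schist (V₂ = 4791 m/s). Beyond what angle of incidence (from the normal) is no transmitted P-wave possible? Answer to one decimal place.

11.0°

Critical incidence: sin θ_c = V₁/V₂ = 912/4791 = 0.1904.
θ_c = arcsin 0.1904 = 10.97°.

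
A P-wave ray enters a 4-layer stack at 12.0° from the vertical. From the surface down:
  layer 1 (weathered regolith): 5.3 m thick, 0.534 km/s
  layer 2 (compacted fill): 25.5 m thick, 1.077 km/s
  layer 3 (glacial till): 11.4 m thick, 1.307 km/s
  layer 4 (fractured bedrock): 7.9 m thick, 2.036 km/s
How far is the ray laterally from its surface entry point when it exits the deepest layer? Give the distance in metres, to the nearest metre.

Ray parameter p = sin 12.0° / 0.534 km/s = 3.8935e-01 s/km.
Layer 1: θ = 12.00°; offset = 5.3·tan 12.00° = 1.127 m.
Layer 2: sin θ = p·1.077 = 0.4193 → θ = 24.79°; offset = 25.5·tan 24.79° = 11.778 m.
Layer 3: sin θ = p·1.307 = 0.5089 → θ = 30.59°; offset = 11.4·tan 30.59° = 6.739 m.
Layer 4: sin θ = p·2.036 = 0.7927 → θ = 52.44°; offset = 7.9·tan 52.44° = 10.273 m.
Σ offsets = 29.917 m.

30 m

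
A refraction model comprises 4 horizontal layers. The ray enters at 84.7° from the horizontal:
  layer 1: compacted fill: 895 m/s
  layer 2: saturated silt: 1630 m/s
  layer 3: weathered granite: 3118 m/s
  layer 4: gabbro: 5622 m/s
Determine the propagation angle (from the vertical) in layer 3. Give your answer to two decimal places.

From the normal: θ₁ = 90° − 84.7° = 5.3°.
Ray parameter p = sin 5.3° / 895 = 1.0321e-04 s/m.
sin θ_3 = p·V_3 = 1.0321e-04 × 3118 = 0.3218.
θ_3 = arcsin 0.3218 = 18.77°.

18.77°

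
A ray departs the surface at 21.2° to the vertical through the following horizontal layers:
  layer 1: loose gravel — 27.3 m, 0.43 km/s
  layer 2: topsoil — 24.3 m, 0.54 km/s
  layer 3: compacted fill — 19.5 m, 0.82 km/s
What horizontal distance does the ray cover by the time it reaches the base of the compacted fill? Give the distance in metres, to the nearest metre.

Apply Snell's law at each interface; in layer i the horizontal offset is hᵢ·tan θᵢ.
Layer 1: θ = 21.20°; offset = 27.3·tan 21.20° = 10.589 m.
Layer 2: sin θ = 0.54·sin 21.2°/0.43 = 0.4541, θ = 27.01°; offset = 24.3·tan 27.01° = 12.386 m.
Layer 3: sin θ = 0.82·sin 21.2°/0.43 = 0.6896, θ = 43.60°; offset = 19.5·tan 43.60° = 18.569 m.
Σ offsets = 41.544 m.

42 m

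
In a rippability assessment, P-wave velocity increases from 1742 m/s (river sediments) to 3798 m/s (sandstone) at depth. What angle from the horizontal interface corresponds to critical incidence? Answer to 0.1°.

Critical incidence: sin θ_c = V₁/V₂ = 1742/3798 = 0.4587.
θ_c = arcsin 0.4587 = 27.30°.
Measured from the interface: 90° − 27.30° = 62.70°.

62.7°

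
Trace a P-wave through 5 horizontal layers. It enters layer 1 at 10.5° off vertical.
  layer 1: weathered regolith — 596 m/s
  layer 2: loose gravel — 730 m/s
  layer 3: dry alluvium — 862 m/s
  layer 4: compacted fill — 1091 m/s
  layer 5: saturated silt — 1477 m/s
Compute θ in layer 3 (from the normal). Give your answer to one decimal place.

Ray parameter p = sin 10.5° / 596 = 3.0576e-04 s/m.
sin θ_3 = p·V_3 = 3.0576e-04 × 862 = 0.2636.
θ_3 = 15.28° from the vertical.

15.3°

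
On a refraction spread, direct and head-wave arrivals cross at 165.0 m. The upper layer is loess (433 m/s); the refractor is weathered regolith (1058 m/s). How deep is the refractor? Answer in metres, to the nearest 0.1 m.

53.4 m

x_cross = 2h·√((V₂+V₁)/(V₂−V₁)) → h = x_cross / (2·√((V₂+V₁)/(V₂−V₁))).
√((V₂+V₁)/(V₂−V₁)) = √((1058+433)/(1058−433)) = 1.5445.
h = 165.0 / (2·1.5445) = 53.41 m.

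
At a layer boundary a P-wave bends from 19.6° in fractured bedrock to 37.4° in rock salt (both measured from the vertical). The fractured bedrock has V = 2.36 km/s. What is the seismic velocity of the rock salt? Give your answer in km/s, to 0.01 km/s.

sin 19.6° = 0.3355; sin 37.4° = 0.6074.
V₂ = V₁·(sin θ₂/sin θ₁) = 2.36·(0.6074/0.3355) = 4.27 km/s.

4.27 km/s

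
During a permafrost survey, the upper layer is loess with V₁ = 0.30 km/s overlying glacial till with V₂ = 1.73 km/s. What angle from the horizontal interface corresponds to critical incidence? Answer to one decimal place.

80.0°

At critical incidence the refracted ray runs along the interface (θ₂ = 90°), so sin θ_c = V₁/V₂.
θ_c = arcsin(0.30/1.73) = arcsin 0.1734 = 9.99°.
Measured from the interface: 90° − 9.99° = 80.01°.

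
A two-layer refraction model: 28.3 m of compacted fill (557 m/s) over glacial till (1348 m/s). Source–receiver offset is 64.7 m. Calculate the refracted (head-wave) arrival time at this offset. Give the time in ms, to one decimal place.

140.5 ms

t = x/V₂ + 2h·√(V₂²−V₁²)/(V₁V₂).
√(V₂²−V₁²) = √(1348²−557²) = 1227.5 m/s; delay term = 2·28.3·1227.5/(557·1348) = 0.09254 s.
t = 64.7/1348 + 0.09254 = 0.14053 s.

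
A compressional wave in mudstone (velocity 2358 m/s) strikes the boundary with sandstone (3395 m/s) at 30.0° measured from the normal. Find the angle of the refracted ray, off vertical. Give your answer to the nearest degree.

46°

Snell's law: sin θ₂ = (V₂/V₁)·sin θ₁ = (3395/2358)·sin 30.0° = 0.7199.
θ₂ = sin⁻¹(0.7199) = 46.05° (from vertical).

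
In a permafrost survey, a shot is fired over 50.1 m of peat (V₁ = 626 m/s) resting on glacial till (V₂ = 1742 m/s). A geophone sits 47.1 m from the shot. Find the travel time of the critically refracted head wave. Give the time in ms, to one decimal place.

176.4 ms

t = x/V₂ + 2h·√(V₂²−V₁²)/(V₁V₂).
√(V₂²−V₁²) = √(1742²−626²) = 1625.6 m/s; delay term = 2·50.1·1625.6/(626·1742) = 0.14937 s.
t = 47.1/1742 + 0.14937 = 0.17641 s.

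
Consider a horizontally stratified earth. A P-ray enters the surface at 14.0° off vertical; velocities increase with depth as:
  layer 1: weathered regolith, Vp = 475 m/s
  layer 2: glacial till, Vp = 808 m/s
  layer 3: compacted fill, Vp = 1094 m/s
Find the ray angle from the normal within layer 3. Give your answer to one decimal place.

Snell's law across each interface conserves sin θ / V, so sin θ_3 = V_3·sin θ₁/V₁.
sin θ_3 = 1094 × sin 14.0° / 475 = 0.5572.
θ_3 = 33.86° from the vertical.

33.9°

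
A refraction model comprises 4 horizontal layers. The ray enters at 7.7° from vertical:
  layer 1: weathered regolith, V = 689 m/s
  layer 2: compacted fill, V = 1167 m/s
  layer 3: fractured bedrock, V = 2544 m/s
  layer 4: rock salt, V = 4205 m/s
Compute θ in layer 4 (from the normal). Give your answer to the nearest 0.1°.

Snell's law across each interface conserves sin θ / V, so sin θ_4 = V_4·sin θ₁/V₁.
sin θ_4 = 4205 × sin 7.7° / 689 = 0.8177.
θ_4 = 54.86° from the vertical.

54.9°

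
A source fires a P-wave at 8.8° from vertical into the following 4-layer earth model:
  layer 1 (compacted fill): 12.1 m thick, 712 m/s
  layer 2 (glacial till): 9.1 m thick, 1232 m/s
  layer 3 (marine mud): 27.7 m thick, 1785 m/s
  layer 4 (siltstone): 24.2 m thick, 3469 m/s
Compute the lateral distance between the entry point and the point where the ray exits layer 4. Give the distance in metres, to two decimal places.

Apply Snell's law at each interface; in layer i the horizontal offset is hᵢ·tan θᵢ.
Layer 1: θ = 8.80°; offset = 12.1·tan 8.80° = 1.8732 m.
Layer 2: sin θ = 1232·sin 8.8°/712 = 0.2647, θ = 15.35°; offset = 9.1·tan 15.35° = 2.4980 m.
Layer 3: sin θ = 1785·sin 8.8°/712 = 0.3835, θ = 22.55°; offset = 27.7·tan 22.55° = 11.5038 m.
Layer 4: sin θ = 3469·sin 8.8°/712 = 0.7454, θ = 48.19°; offset = 24.2·tan 48.19° = 27.0581 m.
Σ offsets = 42.9331 m.

42.93 m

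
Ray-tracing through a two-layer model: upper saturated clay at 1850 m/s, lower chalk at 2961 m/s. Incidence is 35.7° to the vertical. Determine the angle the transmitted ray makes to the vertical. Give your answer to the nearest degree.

69°

sin θ₁/V₁ = sin θ₂/V₂ ⇒ sin θ₂ = 2961·sin 35.7°/1850 = 2961·0.5835/1850 = 0.9340.
θ₂ = arcsin 0.9340 = 69.06° from the normal.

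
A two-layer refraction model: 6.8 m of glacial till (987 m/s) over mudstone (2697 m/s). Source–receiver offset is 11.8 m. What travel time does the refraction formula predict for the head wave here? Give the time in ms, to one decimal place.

θ_c = arcsin(V₁/V₂) = arcsin(987/2697) = 21.47°, cos θ_c = 0.9306.
Intercept time tᵢ = 2h cos θ_c / V₁ = 2·6.8·0.9306/987 = 0.01282 s.
t = x/V₂ + tᵢ = 11.8/2697 + 0.01282 = 0.01720 s.

17.2 ms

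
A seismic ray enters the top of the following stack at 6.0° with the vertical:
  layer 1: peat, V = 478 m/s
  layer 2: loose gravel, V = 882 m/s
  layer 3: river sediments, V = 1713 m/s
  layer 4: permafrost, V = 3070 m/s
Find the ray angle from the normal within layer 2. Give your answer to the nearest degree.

Snell's law across each interface conserves sin θ / V, so sin θ_2 = V_2·sin θ₁/V₁.
sin θ_2 = 882 × sin 6.0° / 478 = 0.1929.
θ_2 = 11.12° from the vertical.

11°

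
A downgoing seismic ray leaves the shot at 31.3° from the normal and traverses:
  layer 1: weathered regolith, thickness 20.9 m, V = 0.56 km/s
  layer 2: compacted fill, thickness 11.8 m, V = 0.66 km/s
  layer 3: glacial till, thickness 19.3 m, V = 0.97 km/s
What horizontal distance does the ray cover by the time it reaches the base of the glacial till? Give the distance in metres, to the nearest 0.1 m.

61.7 m

Apply Snell's law at each interface; in layer i the horizontal offset is hᵢ·tan θᵢ.
Layer 1: θ = 31.30°; offset = 20.9·tan 31.30° = 12.707 m.
Layer 2: sin θ = 0.66·sin 31.3°/0.56 = 0.6123, θ = 37.76°; offset = 11.8·tan 37.76° = 9.138 m.
Layer 3: sin θ = 0.97·sin 31.3°/0.56 = 0.8999, θ = 64.14°; offset = 19.3·tan 64.14° = 39.822 m.
Total horizontal offset = 61.668 m.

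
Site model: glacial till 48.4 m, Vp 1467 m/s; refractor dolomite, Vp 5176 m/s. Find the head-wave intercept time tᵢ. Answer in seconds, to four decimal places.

θ_c = arcsin(V₁/V₂) = arcsin(1467/5176) = 16.46°; cos θ_c = 0.9590.
tᵢ = 2h·cos θ_c / V₁ = 2·48.4·0.9590 / 1467 = 0.06328 s.

0.0633 s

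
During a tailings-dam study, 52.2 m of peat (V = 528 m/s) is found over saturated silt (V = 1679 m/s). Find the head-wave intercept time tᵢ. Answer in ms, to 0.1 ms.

187.7 ms

tᵢ = 2h·√(V₂²−V₁²)/(V₁V₂).
√(V₂²−V₁²) = √(1679²−528²) = 1593.8 m/s.
tᵢ = 2·52.2·1593.8/(528·1679) = 0.18770 s.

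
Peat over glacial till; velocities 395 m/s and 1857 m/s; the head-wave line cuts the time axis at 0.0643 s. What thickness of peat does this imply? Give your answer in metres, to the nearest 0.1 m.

13.0 m

h = tᵢ·V₁·V₂ / (2·√(V₂²−V₁²)).
√(V₂²−V₁²) = √(1857² − 395²) = 1814.5 m/s.
h = 0.0643 s × 395 × 1857 / (2 × 1814.5) = 13.00 m.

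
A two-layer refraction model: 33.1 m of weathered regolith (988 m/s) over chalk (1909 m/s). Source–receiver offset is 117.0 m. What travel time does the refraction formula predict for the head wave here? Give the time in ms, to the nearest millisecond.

t = x/V₂ + 2h·√(V₂²−V₁²)/(V₁V₂).
√(V₂²−V₁²) = √(1909²−988²) = 1633.4 m/s; delay term = 2·33.1·1633.4/(988·1909) = 0.05733 s.
t = 117.0/1909 + 0.05733 = 0.11862 s.

119 ms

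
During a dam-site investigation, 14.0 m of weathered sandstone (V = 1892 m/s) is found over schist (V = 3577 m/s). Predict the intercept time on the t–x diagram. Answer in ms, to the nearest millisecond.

13 ms

tᵢ = 2h·√(V₂²−V₁²)/(V₁V₂).
√(V₂²−V₁²) = √(3577²−1892²) = 3035.7 m/s.
tᵢ = 2·14.0·3035.7/(1892·3577) = 0.01256 s.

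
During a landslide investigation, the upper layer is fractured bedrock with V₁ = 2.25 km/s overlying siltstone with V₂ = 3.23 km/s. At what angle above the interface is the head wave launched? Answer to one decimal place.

At critical incidence the refracted ray runs along the interface (θ₂ = 90°), so sin θ_c = V₁/V₂.
θ_c = arcsin(2.25/3.23) = arcsin 0.6966 = 44.15°.
Measured from the interface: 90° − 44.15° = 45.85°.

45.8°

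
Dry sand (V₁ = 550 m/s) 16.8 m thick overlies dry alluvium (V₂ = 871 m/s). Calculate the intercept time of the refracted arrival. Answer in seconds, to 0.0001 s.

0.0474 s

θ_c = arcsin(V₁/V₂) = arcsin(550/871) = 39.16°; cos θ_c = 0.7754.
tᵢ = 2h·cos θ_c / V₁ = 2·16.8·0.7754 / 550 = 0.04737 s.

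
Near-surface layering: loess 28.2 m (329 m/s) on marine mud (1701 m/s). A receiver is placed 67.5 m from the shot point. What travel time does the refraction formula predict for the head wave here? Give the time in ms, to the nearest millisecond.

θ_c = arcsin(V₁/V₂) = arcsin(329/1701) = 11.15°, cos θ_c = 0.9811.
Intercept time tᵢ = 2h cos θ_c / V₁ = 2·28.2·0.9811/329 = 0.16819 s.
t = x/V₂ + tᵢ = 67.5/1701 + 0.16819 = 0.20787 s.

208 ms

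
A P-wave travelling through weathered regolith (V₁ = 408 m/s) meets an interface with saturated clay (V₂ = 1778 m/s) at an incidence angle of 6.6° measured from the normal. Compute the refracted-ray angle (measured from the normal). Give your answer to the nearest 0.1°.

sin θ₁/V₁ = sin θ₂/V₂ ⇒ sin θ₂ = 1778·sin 6.6°/408 = 1778·0.1149/408 = 0.5009.
θ₂ = sin⁻¹(0.5009) = 30.06° (from vertical).

30.1°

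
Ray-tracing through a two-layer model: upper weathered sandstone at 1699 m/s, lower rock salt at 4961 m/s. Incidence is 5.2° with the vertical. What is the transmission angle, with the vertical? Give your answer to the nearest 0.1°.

15.3°

sin θ₁/V₁ = sin θ₂/V₂ ⇒ sin θ₂ = 4961·sin 5.2°/1699 = 4961·0.0906/1699 = 0.2646.
θ₂ = sin⁻¹(0.2646) = 15.35° (from vertical).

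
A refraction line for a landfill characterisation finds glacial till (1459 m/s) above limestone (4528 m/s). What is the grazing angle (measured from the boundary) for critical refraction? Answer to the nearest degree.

At critical incidence the refracted ray runs along the interface (θ₂ = 90°), so sin θ_c = V₁/V₂.
θ_c = arcsin(1459/4528) = arcsin 0.3222 = 18.80°.
Measured from the interface: 90° − 18.80° = 71.20°.

71°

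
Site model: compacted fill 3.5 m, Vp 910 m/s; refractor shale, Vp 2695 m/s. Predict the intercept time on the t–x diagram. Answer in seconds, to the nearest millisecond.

0.007 s

θ_c = arcsin(V₁/V₂) = arcsin(910/2695) = 19.73°; cos θ_c = 0.9413.
tᵢ = 2h·cos θ_c / V₁ = 2·3.5·0.9413 / 910 = 0.00724 s.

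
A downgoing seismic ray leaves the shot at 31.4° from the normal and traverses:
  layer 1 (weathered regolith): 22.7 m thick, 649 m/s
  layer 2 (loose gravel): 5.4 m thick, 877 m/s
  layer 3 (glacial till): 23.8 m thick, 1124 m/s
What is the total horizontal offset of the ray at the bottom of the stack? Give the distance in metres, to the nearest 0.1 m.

Apply Snell's law at each interface; in layer i the horizontal offset is hᵢ·tan θᵢ.
Layer 1: θ = 31.40°; offset = 22.7·tan 31.40° = 13.856 m.
Layer 2: sin θ = 877·sin 31.4°/649 = 0.7040, θ = 44.75°; offset = 5.4·tan 44.75° = 5.354 m.
Layer 3: sin θ = 1124·sin 31.4°/649 = 0.9023, θ = 64.47°; offset = 23.8·tan 64.47° = 49.823 m.
Summing the layer offsets gives 69.033 m.

69.0 m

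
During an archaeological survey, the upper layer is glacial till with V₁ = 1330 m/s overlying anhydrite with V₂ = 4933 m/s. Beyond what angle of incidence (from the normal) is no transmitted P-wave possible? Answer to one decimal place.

15.6°

At critical incidence the refracted ray runs along the interface (θ₂ = 90°), so sin θ_c = V₁/V₂.
θ_c = arcsin(1330/4933) = arcsin 0.2696 = 15.64°.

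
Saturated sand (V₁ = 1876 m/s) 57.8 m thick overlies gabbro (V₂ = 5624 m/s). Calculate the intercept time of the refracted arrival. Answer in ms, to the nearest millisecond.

tᵢ = 2h·√(V₂²−V₁²)/(V₁V₂).
√(V₂²−V₁²) = √(5624²−1876²) = 5301.9 m/s.
tᵢ = 2·57.8·5301.9/(1876·5624) = 0.05809 s.

58 ms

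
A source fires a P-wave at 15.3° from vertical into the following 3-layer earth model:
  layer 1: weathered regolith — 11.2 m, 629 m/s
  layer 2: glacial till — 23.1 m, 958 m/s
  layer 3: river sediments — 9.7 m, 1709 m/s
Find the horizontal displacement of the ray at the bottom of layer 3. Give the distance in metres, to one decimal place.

23.2 m

p = sin θ₁/V₁ = sin 15.3°/629 = 4.1951e-04 s/m is conserved through the stack.
Layer 1: θ = 15.30°; offset = 11.2·tan 15.30° = 3.064 m.
Layer 2: sin θ = p·958 = 0.4019 → θ = 23.70°; offset = 23.1·tan 23.70° = 10.139 m.
Layer 3: sin θ = p·1709 = 0.7169 → θ = 45.80°; offset = 9.7·tan 45.80° = 9.976 m.
Summing the layer offsets gives 23.178 m.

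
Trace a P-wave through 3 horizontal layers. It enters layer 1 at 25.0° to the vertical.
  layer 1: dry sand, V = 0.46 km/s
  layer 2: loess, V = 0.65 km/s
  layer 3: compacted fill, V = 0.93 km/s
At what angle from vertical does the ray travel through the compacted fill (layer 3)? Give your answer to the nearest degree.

59°

Snell's law across each interface conserves sin θ / V, so sin θ_3 = V_3·sin θ₁/V₁.
sin θ_3 = 0.93 × sin 25.0° / 0.46 = 0.8544.
θ_3 = 58.70° from the vertical.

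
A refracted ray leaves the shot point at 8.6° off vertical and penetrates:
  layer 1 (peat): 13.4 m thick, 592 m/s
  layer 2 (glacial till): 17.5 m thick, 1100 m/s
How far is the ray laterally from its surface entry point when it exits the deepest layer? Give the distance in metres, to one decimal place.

Apply Snell's law at each interface; in layer i the horizontal offset is hᵢ·tan θᵢ.
Layer 1: θ = 8.60°; offset = 13.4·tan 8.60° = 2.027 m.
Layer 2: sin θ = 1100·sin 8.6°/592 = 0.2779, θ = 16.13°; offset = 17.5·tan 16.13° = 5.062 m.
Summing the layer offsets gives 7.088 m.

7.1 m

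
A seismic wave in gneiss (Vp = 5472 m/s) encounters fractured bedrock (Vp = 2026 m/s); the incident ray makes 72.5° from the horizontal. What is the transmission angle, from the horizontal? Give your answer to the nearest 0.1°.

83.6°

Convert to the normal: θ₁ = 90° − 72.5° = 17.5°.
Snell's law: sin θ₂ = (V₂/V₁)·sin θ₁ = (2026/5472)·sin 17.5° = 0.1113.
θ₂ = arcsin 0.1113 = 6.39° from the normal.
From the interface: 90° − 6.39° = 83.61°.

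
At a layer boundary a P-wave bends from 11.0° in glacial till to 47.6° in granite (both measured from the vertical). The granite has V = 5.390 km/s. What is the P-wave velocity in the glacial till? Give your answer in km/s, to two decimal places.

1.39 km/s

Snell's law: sin 11.0°/V₁ = sin 47.6°/V₂.
V₁ = V₂·sin 11.0°/sin 47.6° = 5.390 × 0.2584 = 1.39 km/s.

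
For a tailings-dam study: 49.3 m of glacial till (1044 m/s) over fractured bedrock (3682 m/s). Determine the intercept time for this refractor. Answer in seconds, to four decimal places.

tᵢ = 2h·√(V₂²−V₁²)/(V₁V₂).
√(V₂²−V₁²) = √(3682²−1044²) = 3530.9 m/s.
tᵢ = 2·49.3·3530.9/(1044·3682) = 0.09057 s.

0.0906 s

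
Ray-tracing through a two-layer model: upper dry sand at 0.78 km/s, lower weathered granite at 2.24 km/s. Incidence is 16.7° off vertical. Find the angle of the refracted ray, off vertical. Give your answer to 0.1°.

Snell's law: sin θ₂ = (V₂/V₁)·sin θ₁ = (2.24/0.78)·sin 16.7° = 0.8252.
θ₂ = sin⁻¹(0.8252) = 55.61° (from vertical).

55.6°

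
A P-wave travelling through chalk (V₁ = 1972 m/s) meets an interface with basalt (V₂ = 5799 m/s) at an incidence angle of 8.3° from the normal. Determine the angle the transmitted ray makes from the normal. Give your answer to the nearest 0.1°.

Snell's law: sin θ₂ = (V₂/V₁)·sin θ₁ = (5799/1972)·sin 8.3° = 0.4245.
θ₂ = sin⁻¹(0.4245) = 25.12° (from vertical).

25.1°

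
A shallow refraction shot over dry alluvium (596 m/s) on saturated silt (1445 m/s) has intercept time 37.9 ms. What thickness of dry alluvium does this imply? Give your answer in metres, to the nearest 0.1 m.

θ_c = arcsin(596/1445) = 24.36°; cos θ_c = 0.9110.
tᵢ = 2h cos θ_c/V₁ ⇒ h = tᵢ·V₁/(2 cos θ_c) = 0.0379·596/(2·0.9110) = 12.40 m.

12.4 m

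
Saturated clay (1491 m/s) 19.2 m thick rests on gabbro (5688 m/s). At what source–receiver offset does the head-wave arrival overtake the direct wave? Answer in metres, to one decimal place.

x_cross = 2h·√((V₂+V₁)/(V₂−V₁)).
(V₂+V₁)/(V₂−V₁) = (5688+1491)/(5688−1491) = 1.7105; √ = 1.3079.
x_cross = 2·19.2·1.3079 = 50.22 m.

50.2 m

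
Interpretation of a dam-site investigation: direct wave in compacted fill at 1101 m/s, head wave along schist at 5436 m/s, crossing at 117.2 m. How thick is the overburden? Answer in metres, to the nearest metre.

48 m

h = (x_cross/2)·√((V₂−V₁)/(V₂+V₁)).
(V₂−V₁)/(V₂+V₁) = (5436−1101)/(5436+1101) = 0.6631; √ = 0.8143.
h = (117.2/2)·0.8143 = 47.72 m.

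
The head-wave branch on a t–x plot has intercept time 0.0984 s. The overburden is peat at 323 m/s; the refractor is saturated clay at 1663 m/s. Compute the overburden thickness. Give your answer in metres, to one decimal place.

h = tᵢ·V₁·V₂ / (2·√(V₂²−V₁²)).
√(V₂²−V₁²) = √(1663² − 323²) = 1631.3 m/s.
h = 0.0984 s × 323 × 1663 / (2 × 1631.3) = 16.20 m.

16.2 m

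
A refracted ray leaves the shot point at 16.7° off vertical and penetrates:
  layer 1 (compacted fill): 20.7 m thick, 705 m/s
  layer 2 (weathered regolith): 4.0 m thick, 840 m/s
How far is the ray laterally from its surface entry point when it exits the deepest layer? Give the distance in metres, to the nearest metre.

Ray parameter p = sin 16.7° / 705 m/s = 4.0760e-04 s/m.
Layer 1: θ = 16.70°; offset = 20.7·tan 16.70° = 6.210 m.
Layer 2: sin θ = p·840 = 0.3424 → θ = 20.02°; offset = 4.0·tan 20.02° = 1.458 m.
Σ offsets = 7.668 m.

8 m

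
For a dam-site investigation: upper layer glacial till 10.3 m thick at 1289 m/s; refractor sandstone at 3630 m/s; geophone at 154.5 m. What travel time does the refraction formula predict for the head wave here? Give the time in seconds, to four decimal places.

0.0575 s

θ_c = arcsin(V₁/V₂) = arcsin(1289/3630) = 20.80°, cos θ_c = 0.9348.
Intercept time tᵢ = 2h cos θ_c / V₁ = 2·10.3·0.9348/1289 = 0.01494 s.
t = x/V₂ + tᵢ = 154.5/3630 + 0.01494 = 0.05750 s.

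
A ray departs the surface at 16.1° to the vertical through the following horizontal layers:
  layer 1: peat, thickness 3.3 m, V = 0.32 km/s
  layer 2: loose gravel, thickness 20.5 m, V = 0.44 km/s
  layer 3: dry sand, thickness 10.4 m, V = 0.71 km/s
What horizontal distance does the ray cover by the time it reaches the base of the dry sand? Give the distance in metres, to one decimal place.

Apply Snell's law at each interface; in layer i the horizontal offset is hᵢ·tan θᵢ.
Layer 1: θ = 16.10°; offset = 3.3·tan 16.10° = 0.952 m.
Layer 2: sin θ = 0.44·sin 16.1°/0.32 = 0.3813, θ = 22.41°; offset = 20.5·tan 22.41° = 8.456 m.
Layer 3: sin θ = 0.71·sin 16.1°/0.32 = 0.6153, θ = 37.97°; offset = 10.4·tan 37.97° = 8.118 m.
Σ offsets = 17.526 m.

17.5 m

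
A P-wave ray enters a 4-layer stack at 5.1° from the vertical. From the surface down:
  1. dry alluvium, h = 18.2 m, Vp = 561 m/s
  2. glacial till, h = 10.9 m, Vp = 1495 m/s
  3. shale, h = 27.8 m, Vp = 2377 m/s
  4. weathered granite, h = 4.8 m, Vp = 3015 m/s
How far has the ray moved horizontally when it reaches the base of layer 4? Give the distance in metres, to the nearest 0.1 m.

18.2 m

Apply Snell's law at each interface; in layer i the horizontal offset is hᵢ·tan θᵢ.
Layer 1: θ = 5.10°; offset = 18.2·tan 5.10° = 1.624 m.
Layer 2: sin θ = 1495·sin 5.1°/561 = 0.2369, θ = 13.70°; offset = 10.9·tan 13.70° = 2.658 m.
Layer 3: sin θ = 2377·sin 5.1°/561 = 0.3767, θ = 22.13°; offset = 27.8·tan 22.13° = 11.303 m.
Layer 4: sin θ = 3015·sin 5.1°/561 = 0.4777, θ = 28.54°; offset = 4.8·tan 28.54° = 2.610 m.
Total horizontal offset = 18.196 m.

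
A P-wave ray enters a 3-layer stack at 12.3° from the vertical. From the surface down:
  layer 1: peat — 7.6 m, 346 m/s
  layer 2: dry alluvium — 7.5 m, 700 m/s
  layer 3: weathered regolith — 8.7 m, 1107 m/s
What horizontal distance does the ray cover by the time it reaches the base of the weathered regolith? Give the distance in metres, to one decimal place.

13.3 m

Apply Snell's law at each interface; in layer i the horizontal offset is hᵢ·tan θᵢ.
Layer 1: θ = 12.30°; offset = 7.6·tan 12.30° = 1.657 m.
Layer 2: sin θ = 700·sin 12.3°/346 = 0.4310, θ = 25.53°; offset = 7.5·tan 25.53° = 3.582 m.
Layer 3: sin θ = 1107·sin 12.3°/346 = 0.6816, θ = 42.97°; offset = 8.7·tan 42.97° = 8.103 m.
Σ offsets = 13.343 m.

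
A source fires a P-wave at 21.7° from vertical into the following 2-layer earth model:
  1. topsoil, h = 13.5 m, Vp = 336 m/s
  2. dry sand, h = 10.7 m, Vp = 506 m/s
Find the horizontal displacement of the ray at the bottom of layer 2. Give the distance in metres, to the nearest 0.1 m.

p = sin θ₁/V₁ = sin 21.7°/336 = 1.1004e-03 s/m is conserved through the stack.
Layer 1: θ = 21.70°; offset = 13.5·tan 21.70° = 5.372 m.
Layer 2: sin θ = p·506 = 0.5568 → θ = 33.84°; offset = 10.7·tan 33.84° = 7.173 m.
Summing the layer offsets gives 12.545 m.

12.5 m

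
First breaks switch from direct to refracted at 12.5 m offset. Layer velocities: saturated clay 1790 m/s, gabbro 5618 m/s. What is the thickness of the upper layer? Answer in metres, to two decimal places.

h = (x_cross/2)·√((V₂−V₁)/(V₂+V₁)).
(V₂−V₁)/(V₂+V₁) = (5618−1790)/(5618+1790) = 0.5167; √ = 0.7188.
h = (12.5/2)·0.7188 = 4.49 m.

4.49 m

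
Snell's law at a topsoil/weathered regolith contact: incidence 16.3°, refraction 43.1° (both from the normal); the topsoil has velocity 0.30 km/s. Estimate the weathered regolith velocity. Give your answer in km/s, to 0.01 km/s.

0.73 km/s

sin 16.3° = 0.2807; sin 43.1° = 0.6833.
V₂ = V₁·(sin θ₂/sin θ₁) = 0.30·(0.6833/0.2807) = 0.73 km/s.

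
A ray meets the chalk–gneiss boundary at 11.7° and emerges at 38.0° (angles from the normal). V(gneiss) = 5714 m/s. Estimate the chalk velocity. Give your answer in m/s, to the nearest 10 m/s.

1880 m/s

sin 11.7° = 0.2028; sin 38.0° = 0.6157.
V₁ = V₂·(sin θ₁/sin θ₂) = 5714·(0.2028/0.6157) = 1882.08 m/s.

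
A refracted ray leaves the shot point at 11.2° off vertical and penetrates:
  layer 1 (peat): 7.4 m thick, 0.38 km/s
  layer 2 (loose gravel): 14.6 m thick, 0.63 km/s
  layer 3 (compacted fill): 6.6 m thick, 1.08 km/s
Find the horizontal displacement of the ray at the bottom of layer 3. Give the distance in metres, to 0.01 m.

Apply Snell's law at each interface; in layer i the horizontal offset is hᵢ·tan θᵢ.
Layer 1: θ = 11.20°; offset = 7.4·tan 11.20° = 1.4652 m.
Layer 2: sin θ = 0.63·sin 11.2°/0.38 = 0.3220, θ = 18.79°; offset = 14.6·tan 18.79° = 4.9660 m.
Layer 3: sin θ = 1.08·sin 11.2°/0.38 = 0.5520, θ = 33.51°; offset = 6.6·tan 33.51° = 4.3696 m.
Total horizontal offset = 10.8008 m.

10.80 m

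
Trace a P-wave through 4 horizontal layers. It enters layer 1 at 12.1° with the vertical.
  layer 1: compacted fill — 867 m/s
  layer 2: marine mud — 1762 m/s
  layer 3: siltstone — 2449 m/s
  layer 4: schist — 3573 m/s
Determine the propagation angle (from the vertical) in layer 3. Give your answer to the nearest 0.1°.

Snell's law across each interface conserves sin θ / V, so sin θ_3 = V_3·sin θ₁/V₁.
sin θ_3 = 2449 × sin 12.1° / 867 = 0.5921.
θ_3 = 36.31° from the vertical.

36.3°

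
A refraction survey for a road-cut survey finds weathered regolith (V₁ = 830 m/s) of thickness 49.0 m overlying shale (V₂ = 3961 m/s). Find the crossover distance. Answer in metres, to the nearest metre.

x_cross = 2h·√((V₂+V₁)/(V₂−V₁)).
(V₂+V₁)/(V₂−V₁) = (3961+830)/(3961−830) = 1.5302; √ = 1.2370.
x_cross = 2·49.0·1.2370 = 121.23 m.

121 m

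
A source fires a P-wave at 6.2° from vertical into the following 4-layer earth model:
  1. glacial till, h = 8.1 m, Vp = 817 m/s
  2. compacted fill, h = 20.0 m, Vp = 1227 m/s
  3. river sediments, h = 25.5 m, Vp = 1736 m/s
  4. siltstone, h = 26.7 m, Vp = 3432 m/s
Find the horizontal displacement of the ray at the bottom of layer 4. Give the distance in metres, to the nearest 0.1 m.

Ray parameter p = sin 6.2° / 817 m/s = 1.3219e-04 s/m.
Layer 1: θ = 6.20°; offset = 8.1·tan 6.20° = 0.880 m.
Layer 2: sin θ = p·1227 = 0.1622 → θ = 9.33°; offset = 20.0·tan 9.33° = 3.287 m.
Layer 3: sin θ = p·1736 = 0.2295 → θ = 13.27°; offset = 25.5·tan 13.27° = 6.012 m.
Layer 4: sin θ = p·3432 = 0.4537 → θ = 26.98°; offset = 26.7·tan 26.98° = 13.592 m.
Total horizontal offset = 23.772 m.

23.8 m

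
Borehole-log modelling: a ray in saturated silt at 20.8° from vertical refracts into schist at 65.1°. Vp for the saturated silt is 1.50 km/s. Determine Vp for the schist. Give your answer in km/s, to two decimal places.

3.83 km/s

sin 20.8° = 0.3551; sin 65.1° = 0.9070.
V₂ = V₁·(sin θ₂/sin θ₁) = 1.50·(0.9070/0.3551) = 3.83 km/s.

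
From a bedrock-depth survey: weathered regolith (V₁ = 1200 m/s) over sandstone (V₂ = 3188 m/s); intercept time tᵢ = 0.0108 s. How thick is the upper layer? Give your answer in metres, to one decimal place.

θ_c = arcsin(1200/3188) = 22.11°; cos θ_c = 0.9265.
tᵢ = 2h cos θ_c/V₁ ⇒ h = tᵢ·V₁/(2 cos θ_c) = 0.0108·1200/(2·0.9265) = 6.99 m.

7.0 m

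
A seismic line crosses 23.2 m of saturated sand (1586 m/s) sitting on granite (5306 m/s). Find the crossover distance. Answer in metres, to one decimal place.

63.2 m

x_cross = 2h·√((V₂+V₁)/(V₂−V₁)).
(V₂+V₁)/(V₂−V₁) = (5306+1586)/(5306−1586) = 1.8527; √ = 1.3611.
x_cross = 2·23.2·1.3611 = 63.16 m.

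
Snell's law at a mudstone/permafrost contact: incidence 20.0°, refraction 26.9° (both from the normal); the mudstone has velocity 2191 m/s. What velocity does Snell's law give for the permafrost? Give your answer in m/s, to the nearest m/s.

sin 20.0° = 0.3420; sin 26.9° = 0.4524.
V₂ = V₁·(sin θ₂/sin θ₁) = 2191·(0.4524/0.3420) = 2898.32 m/s.

2898 m/s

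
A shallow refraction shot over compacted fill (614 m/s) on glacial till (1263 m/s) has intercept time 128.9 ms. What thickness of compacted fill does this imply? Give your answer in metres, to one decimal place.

45.3 m

θ_c = arcsin(614/1263) = 29.09°; cos θ_c = 0.8739.
tᵢ = 2h cos θ_c/V₁ ⇒ h = tᵢ·V₁/(2 cos θ_c) = 0.1289·614/(2·0.8739) = 45.28 m.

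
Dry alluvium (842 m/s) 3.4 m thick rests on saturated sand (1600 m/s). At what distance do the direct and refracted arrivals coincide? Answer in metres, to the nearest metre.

12 m

θ_c = arcsin(842/1600) = 31.75°, so cos θ_c = 0.8503 and tᵢ = 2h cos θ_c/V₁ = 0.0069 s.
At crossover x/V₁ = x/V₂ + tᵢ ⇒ x = tᵢ/(1/V₁ − 1/V₂) = 0.00687/(1.1876e-03 − 6.2500e-04) = 12.21 m.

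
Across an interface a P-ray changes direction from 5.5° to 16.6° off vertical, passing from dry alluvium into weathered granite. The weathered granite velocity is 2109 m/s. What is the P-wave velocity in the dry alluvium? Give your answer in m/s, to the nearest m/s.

708 m/s

Snell's law: sin 5.5°/V₁ = sin 16.6°/V₂.
V₁ = V₂·sin 5.5°/sin 16.6° = 2109 × 0.3355 = 707.55 m/s.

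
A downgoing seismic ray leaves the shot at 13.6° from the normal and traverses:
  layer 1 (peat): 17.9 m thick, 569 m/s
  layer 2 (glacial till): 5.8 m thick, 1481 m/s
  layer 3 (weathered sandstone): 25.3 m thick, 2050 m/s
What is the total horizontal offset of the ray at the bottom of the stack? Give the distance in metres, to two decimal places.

49.16 m

Ray parameter p = sin 13.6° / 569 m/s = 4.1326e-04 s/m.
Layer 1: θ = 13.60°; offset = 17.9·tan 13.60° = 4.3305 m.
Layer 2: sin θ = p·1481 = 0.6120 → θ = 37.74°; offset = 5.8·tan 37.74° = 4.4887 m.
Layer 3: sin θ = p·2050 = 0.8472 → θ = 57.91°; offset = 25.3·tan 57.91° = 40.3402 m.
Summing the layer offsets gives 49.1594 m.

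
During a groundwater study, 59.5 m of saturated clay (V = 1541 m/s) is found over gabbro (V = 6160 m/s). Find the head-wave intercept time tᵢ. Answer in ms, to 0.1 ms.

tᵢ = 2h·√(V₂²−V₁²)/(V₁V₂).
√(V₂²−V₁²) = √(6160²−1541²) = 5964.1 m/s.
tᵢ = 2·59.5·5964.1/(1541·6160) = 0.07477 s.

74.8 ms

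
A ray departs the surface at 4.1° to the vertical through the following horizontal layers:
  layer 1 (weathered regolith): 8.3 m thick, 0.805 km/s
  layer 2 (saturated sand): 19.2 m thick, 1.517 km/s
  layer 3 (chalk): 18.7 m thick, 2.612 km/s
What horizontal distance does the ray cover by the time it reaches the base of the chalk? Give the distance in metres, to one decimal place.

Apply Snell's law at each interface; in layer i the horizontal offset is hᵢ·tan θᵢ.
Layer 1: θ = 4.10°; offset = 8.3·tan 4.10° = 0.595 m.
Layer 2: sin θ = 1.517·sin 4.1°/0.805 = 0.1347, θ = 7.74°; offset = 19.2·tan 7.74° = 2.611 m.
Layer 3: sin θ = 2.612·sin 4.1°/0.805 = 0.2320, θ = 13.41°; offset = 18.7·tan 13.41° = 4.460 m.
Total horizontal offset = 7.666 m.

7.7 m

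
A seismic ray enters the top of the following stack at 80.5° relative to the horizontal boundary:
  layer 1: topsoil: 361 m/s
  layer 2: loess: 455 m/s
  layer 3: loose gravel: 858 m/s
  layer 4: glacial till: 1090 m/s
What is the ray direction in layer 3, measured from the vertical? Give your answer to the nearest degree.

From the normal: θ₁ = 90° − 80.5° = 9.5°.
Snell's law across each interface conserves sin θ / V, so sin θ_3 = V_3·sin θ₁/V₁.
sin θ_3 = 858 × sin 9.5° / 361 = 0.3923.
θ_3 = 23.10° from the vertical.

23°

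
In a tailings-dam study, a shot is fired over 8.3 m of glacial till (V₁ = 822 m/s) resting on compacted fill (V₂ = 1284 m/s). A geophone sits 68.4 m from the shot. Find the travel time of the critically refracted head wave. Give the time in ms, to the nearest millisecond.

69 ms

θ_c = arcsin(V₁/V₂) = arcsin(822/1284) = 39.81°, cos θ_c = 0.7682.
Intercept time tᵢ = 2h cos θ_c / V₁ = 2·8.3·0.7682/822 = 0.01551 s.
t = x/V₂ + tᵢ = 68.4/1284 + 0.01551 = 0.06878 s.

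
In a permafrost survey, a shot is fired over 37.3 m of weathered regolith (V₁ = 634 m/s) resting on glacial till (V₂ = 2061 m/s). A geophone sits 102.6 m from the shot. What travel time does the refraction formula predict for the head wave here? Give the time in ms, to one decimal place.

161.7 ms

θ_c = arcsin(V₁/V₂) = arcsin(634/2061) = 17.92°, cos θ_c = 0.9515.
Intercept time tᵢ = 2h cos θ_c / V₁ = 2·37.3·0.9515/634 = 0.11196 s.
t = x/V₂ + tᵢ = 102.6/2061 + 0.11196 = 0.16174 s.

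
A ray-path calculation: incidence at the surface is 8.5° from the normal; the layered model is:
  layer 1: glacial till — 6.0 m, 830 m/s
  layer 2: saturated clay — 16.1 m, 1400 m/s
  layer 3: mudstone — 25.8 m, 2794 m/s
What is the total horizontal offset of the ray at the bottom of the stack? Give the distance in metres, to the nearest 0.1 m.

19.8 m

Apply Snell's law at each interface; in layer i the horizontal offset is hᵢ·tan θᵢ.
Layer 1: θ = 8.50°; offset = 6.0·tan 8.50° = 0.897 m.
Layer 2: sin θ = 1400·sin 8.5°/830 = 0.2493, θ = 14.44°; offset = 16.1·tan 14.44° = 4.145 m.
Layer 3: sin θ = 2794·sin 8.5°/830 = 0.4976, θ = 29.84°; offset = 25.8·tan 29.84° = 14.799 m.
Total horizontal offset = 19.841 m.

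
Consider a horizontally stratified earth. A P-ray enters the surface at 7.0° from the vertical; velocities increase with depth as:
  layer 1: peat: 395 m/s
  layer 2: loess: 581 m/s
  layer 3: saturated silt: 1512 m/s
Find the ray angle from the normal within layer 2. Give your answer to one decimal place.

10.3°

Snell's law across each interface conserves sin θ / V, so sin θ_2 = V_2·sin θ₁/V₁.
sin θ_2 = 581 × sin 7.0° / 395 = 0.1793.
θ_2 = 10.33° from the vertical.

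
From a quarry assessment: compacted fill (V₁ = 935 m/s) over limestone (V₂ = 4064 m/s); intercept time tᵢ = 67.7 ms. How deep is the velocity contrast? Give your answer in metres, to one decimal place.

32.5 m

θ_c = arcsin(935/4064) = 13.30°; cos θ_c = 0.9732.
tᵢ = 2h cos θ_c/V₁ ⇒ h = tᵢ·V₁/(2 cos θ_c) = 0.0677·935/(2·0.9732) = 32.52 m.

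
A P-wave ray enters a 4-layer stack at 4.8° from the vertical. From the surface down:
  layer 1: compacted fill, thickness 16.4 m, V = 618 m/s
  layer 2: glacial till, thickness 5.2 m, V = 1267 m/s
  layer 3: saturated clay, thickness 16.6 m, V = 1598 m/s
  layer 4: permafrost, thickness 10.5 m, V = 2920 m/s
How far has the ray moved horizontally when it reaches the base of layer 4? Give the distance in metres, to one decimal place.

10.5 m

Ray parameter p = sin 4.8° / 618 m/s = 1.3540e-04 s/m.
Layer 1: θ = 4.80°; offset = 16.4·tan 4.80° = 1.377 m.
Layer 2: sin θ = p·1267 = 0.1716 → θ = 9.88°; offset = 5.2·tan 9.88° = 0.906 m.
Layer 3: sin θ = p·1598 = 0.2164 → θ = 12.50°; offset = 16.6·tan 12.50° = 3.679 m.
Layer 4: sin θ = p·2920 = 0.3954 → θ = 23.29°; offset = 10.5·tan 23.29° = 4.520 m.
Total horizontal offset = 10.481 m.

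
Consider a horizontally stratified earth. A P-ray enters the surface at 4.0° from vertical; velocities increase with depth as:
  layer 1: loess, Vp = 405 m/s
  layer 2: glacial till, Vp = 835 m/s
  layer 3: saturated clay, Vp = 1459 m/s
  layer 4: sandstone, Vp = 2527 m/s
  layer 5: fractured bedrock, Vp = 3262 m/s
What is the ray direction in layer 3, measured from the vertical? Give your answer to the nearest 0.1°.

Snell's law across each interface conserves sin θ / V, so sin θ_3 = V_3·sin θ₁/V₁.
sin θ_3 = 1459 × sin 4.0° / 405 = 0.2513.
θ_3 = 14.55° from the vertical.

14.6°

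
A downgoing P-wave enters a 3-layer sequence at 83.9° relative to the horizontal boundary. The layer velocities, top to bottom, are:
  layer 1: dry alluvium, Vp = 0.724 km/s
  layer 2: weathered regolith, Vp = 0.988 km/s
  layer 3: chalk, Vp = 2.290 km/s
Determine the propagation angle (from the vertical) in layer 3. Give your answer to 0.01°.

From the normal: θ₁ = 90° − 83.9° = 6.1°.
Snell's law across each interface conserves sin θ / V, so sin θ_3 = V_3·sin θ₁/V₁.
sin θ_3 = 2.290 × sin 6.1° / 0.724 = 0.3361.
θ_3 = arcsin 0.3361 = 19.64°.

19.64°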